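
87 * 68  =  5916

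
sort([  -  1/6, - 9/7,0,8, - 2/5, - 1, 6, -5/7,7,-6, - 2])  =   [-6,  -  2,- 9/7,  -  1, - 5/7,-2/5,-1/6,0, 6 , 7,8 ] 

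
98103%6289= 3768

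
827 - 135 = 692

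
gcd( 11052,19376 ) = 4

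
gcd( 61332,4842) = 1614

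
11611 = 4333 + 7278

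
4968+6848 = 11816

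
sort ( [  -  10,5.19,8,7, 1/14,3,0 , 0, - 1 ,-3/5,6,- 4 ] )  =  [ - 10,-4,-1, -3/5,0,0, 1/14,3, 5.19,6,7,8]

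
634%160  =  154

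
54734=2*27367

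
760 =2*380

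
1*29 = 29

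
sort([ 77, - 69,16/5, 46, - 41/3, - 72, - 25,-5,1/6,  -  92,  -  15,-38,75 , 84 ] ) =[  -  92, -72, -69, - 38, -25, - 15,-41/3, - 5,1/6, 16/5,  46,75,77, 84 ] 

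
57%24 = 9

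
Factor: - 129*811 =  -104619  =  - 3^1*43^1*811^1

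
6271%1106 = 741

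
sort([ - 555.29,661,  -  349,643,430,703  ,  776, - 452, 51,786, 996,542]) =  [ - 555.29, - 452, - 349,51,430,542,643,661,703, 776, 786,996]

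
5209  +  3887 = 9096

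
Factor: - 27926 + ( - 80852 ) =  - 2^1*137^1*397^1 = - 108778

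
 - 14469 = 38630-53099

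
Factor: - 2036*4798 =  - 2^3 * 509^1*2399^1 = -9768728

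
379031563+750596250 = 1129627813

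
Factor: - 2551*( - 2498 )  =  6372398 = 2^1*1249^1 * 2551^1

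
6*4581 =27486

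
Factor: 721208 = 2^3*17^1*5303^1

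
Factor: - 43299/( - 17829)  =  7^(  -  1) * 17^1 = 17/7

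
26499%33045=26499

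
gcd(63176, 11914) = 2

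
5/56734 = 5/56734= 0.00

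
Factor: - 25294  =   - 2^1*12647^1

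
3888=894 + 2994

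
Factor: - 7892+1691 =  - 3^2* 13^1*53^1 = - 6201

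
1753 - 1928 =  - 175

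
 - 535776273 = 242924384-778700657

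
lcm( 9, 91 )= 819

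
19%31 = 19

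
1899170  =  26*73045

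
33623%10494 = 2141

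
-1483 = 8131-9614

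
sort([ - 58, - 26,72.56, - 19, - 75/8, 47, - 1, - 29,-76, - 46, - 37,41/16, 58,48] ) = [ - 76, - 58, - 46, - 37, - 29, - 26,-19, - 75/8, - 1,41/16, 47 , 48, 58,72.56]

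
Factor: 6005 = 5^1*1201^1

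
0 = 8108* 0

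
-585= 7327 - 7912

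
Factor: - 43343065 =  - 5^1*8668613^1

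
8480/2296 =1060/287= 3.69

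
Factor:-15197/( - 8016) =2^( - 4) * 3^(-1 )*7^1*13^1 = 91/48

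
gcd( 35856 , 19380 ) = 12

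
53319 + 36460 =89779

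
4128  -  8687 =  - 4559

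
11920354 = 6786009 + 5134345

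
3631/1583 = 2+465/1583  =  2.29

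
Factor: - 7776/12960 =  - 3^1*5^( - 1 ) = - 3/5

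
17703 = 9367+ 8336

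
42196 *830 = 35022680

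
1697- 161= 1536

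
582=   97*6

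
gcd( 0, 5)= 5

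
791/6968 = 791/6968 = 0.11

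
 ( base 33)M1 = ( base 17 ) 28d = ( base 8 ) 1327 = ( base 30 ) O7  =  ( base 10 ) 727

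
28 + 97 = 125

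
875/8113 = 125/1159=0.11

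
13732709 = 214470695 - 200737986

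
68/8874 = 2/261 = 0.01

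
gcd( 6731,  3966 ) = 1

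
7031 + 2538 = 9569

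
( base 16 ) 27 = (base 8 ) 47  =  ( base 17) 25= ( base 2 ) 100111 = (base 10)39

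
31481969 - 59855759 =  - 28373790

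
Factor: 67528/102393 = 2^3*3^ (-2 )*23^1*31^(-1)=184/279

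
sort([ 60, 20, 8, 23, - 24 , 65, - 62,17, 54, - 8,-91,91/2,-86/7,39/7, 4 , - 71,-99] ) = [-99 ,-91, - 71,  -  62,-24, - 86/7,- 8 , 4, 39/7, 8, 17,20,23, 91/2,54, 60, 65]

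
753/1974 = 251/658 = 0.38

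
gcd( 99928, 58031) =1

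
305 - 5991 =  - 5686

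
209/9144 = 209/9144 =0.02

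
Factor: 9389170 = 2^1  *  5^1  *7^1 * 113^1*1187^1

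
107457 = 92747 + 14710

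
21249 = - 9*( - 2361) 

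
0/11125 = 0  =  0.00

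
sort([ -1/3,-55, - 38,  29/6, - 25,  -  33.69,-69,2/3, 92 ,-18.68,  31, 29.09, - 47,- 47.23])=[ - 69 , - 55, - 47.23,-47 , - 38, - 33.69, - 25, - 18.68, - 1/3,2/3, 29/6, 29.09,31,  92 ] 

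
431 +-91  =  340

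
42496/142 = 21248/71 =299.27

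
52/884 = 1/17  =  0.06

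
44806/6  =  22403/3=7467.67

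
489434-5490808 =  - 5001374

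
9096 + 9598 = 18694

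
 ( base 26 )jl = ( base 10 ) 515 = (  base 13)308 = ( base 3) 201002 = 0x203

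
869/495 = 1 + 34/45 = 1.76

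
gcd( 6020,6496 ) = 28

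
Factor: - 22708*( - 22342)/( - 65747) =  - 507342136/65747 = - 2^3*7^1 * 11^(-1 )* 43^ ( - 1 )* 139^(  -  1)*811^1*11171^1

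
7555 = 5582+1973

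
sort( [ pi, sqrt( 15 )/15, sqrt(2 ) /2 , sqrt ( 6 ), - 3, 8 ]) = [ - 3,sqrt(15)/15,sqrt (2)/2,sqrt( 6),pi,8]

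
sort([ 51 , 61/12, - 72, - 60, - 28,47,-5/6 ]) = [ - 72, - 60, - 28,-5/6,61/12,47,51]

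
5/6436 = 5/6436 =0.00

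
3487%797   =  299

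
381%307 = 74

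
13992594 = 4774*2931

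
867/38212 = 867/38212 = 0.02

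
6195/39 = 158 + 11/13 = 158.85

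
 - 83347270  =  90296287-173643557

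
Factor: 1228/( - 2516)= - 17^(-1 )*37^ ( - 1 ) * 307^1 = - 307/629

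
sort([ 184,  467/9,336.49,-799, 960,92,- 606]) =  [-799, - 606, 467/9, 92,184, 336.49, 960 ] 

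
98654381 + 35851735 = 134506116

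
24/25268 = 6/6317  =  0.00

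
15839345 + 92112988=107952333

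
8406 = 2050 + 6356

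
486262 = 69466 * 7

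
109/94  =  109/94 = 1.16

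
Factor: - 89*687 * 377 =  - 3^1*13^1*29^1*89^1*229^1  =  - 23050911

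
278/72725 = 278/72725 = 0.00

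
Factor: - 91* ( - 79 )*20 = 143780 = 2^2 * 5^1 * 7^1 * 13^1*79^1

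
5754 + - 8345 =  - 2591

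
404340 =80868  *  5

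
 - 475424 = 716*( -664 )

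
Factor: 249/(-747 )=-3^( -1) = -1/3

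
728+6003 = 6731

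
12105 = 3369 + 8736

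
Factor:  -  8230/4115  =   - 2 =- 2^1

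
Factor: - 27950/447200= - 2^( - 4) = - 1/16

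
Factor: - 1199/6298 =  - 2^(-1)*11^1 * 47^(-1)*67^(  -  1) * 109^1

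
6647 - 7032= -385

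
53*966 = 51198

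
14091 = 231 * 61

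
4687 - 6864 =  - 2177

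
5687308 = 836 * 6803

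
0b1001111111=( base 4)21333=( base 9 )780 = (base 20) 1BJ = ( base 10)639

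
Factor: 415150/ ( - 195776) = - 475/224 = -2^( - 5)*5^2*7^( - 1) *19^1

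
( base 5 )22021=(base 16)5E7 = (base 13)8c3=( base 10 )1511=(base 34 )1AF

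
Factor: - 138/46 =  - 3 = - 3^1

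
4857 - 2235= 2622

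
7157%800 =757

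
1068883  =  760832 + 308051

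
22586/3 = 7528+2/3 = 7528.67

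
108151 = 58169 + 49982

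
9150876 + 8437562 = 17588438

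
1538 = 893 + 645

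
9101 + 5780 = 14881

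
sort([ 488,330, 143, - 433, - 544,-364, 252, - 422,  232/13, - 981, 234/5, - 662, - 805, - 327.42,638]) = [ - 981, - 805,  -  662, - 544, - 433, - 422,  -  364, - 327.42, 232/13,234/5, 143,252, 330, 488,638]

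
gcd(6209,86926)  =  6209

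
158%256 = 158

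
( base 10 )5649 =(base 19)fc6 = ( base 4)1120101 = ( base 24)9J9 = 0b1011000010001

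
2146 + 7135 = 9281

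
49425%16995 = 15435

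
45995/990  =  46 + 91/198 =46.46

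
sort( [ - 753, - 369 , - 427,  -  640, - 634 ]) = [ - 753, -640,-634, - 427, - 369]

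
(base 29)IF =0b1000011001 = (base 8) 1031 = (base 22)129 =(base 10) 537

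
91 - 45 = 46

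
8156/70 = 116 + 18/35 = 116.51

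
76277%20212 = 15641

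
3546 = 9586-6040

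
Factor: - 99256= - 2^3*19^1 * 653^1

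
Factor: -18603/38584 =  - 27/56 =- 2^( - 3 ) * 3^3*7^(-1 )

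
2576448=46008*56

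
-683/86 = - 8 + 5/86 =-  7.94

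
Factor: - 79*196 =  - 2^2 *7^2*79^1 = -15484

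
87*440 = 38280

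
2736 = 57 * 48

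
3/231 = 1/77=0.01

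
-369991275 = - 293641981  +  -76349294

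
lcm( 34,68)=68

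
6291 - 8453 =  - 2162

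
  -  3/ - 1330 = 3/1330 = 0.00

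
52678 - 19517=33161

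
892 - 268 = 624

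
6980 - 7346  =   - 366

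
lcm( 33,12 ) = 132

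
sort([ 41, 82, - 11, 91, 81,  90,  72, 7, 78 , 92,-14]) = [-14 , - 11, 7, 41, 72, 78,81,82, 90, 91 , 92 ]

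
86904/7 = 86904/7 = 12414.86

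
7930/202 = 39+26/101  =  39.26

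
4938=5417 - 479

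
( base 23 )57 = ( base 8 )172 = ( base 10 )122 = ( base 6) 322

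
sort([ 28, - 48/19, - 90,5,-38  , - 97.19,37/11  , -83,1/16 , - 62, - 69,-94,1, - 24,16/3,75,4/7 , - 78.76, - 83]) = [ - 97.19 ,- 94,-90, - 83,-83, - 78.76, - 69, - 62, - 38,-24 ,-48/19,1/16,4/7,1,37/11,  5, 16/3,28,75 ]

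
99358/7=14194=14194.00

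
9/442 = 9/442 = 0.02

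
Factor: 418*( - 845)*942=  -  332723820 = -2^2*3^1*5^1*11^1*13^2*19^1*157^1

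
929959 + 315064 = 1245023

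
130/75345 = 26/15069 = 0.00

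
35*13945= 488075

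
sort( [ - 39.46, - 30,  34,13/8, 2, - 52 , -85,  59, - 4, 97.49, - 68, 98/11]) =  [ - 85,-68, - 52,-39.46, - 30, - 4, 13/8,2, 98/11,34, 59, 97.49 ]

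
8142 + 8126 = 16268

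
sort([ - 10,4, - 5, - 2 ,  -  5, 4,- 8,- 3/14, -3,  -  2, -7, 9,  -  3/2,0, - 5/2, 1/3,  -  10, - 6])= [  -  10,-10, - 8, - 7 ,-6 ,-5, - 5, - 3, - 5/2,  -  2, - 2, - 3/2, - 3/14, 0, 1/3,4,4,9]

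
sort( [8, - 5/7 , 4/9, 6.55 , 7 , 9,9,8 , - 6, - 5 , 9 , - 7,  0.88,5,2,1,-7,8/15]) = [ -7,-7, - 6, - 5, - 5/7,  4/9,8/15, 0.88,1, 2, 5,6.55,7, 8,8,9,9,9] 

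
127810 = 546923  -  419113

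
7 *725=5075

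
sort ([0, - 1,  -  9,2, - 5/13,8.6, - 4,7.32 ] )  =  [  -  9, - 4, - 1, - 5/13 , 0 , 2, 7.32,8.6 ]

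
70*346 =24220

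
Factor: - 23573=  - 11^1*2143^1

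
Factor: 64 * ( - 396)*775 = - 2^8*3^2 * 5^2*11^1* 31^1  =  - 19641600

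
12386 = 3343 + 9043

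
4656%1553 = 1550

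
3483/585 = 387/65 = 5.95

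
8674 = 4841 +3833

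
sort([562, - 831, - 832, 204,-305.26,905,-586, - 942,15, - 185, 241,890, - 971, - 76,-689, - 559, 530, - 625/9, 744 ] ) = [ - 971, - 942, - 832, - 831, - 689, - 586, - 559, - 305.26, -185 ,-76, - 625/9,15,  204,241,530,562,744,890, 905 ]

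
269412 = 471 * 572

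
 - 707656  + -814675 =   -  1522331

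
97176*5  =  485880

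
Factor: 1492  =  2^2 * 373^1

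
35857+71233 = 107090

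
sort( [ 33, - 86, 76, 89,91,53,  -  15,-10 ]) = [ - 86,-15, - 10, 33,53, 76, 89, 91]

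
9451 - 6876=2575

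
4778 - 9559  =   - 4781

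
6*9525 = 57150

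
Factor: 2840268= 2^2*3^1 * 37^1*6397^1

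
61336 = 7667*8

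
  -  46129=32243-78372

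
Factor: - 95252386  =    -  2^1*47626193^1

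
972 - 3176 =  - 2204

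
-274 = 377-651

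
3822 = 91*42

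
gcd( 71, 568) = 71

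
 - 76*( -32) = 2432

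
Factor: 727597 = 13^1 * 97^1*577^1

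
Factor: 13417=13417^1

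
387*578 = 223686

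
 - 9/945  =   - 1/105 = - 0.01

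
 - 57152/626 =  -28576/313 = - 91.30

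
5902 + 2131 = 8033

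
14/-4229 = -14/4229= - 0.00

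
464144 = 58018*8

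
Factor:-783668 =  - 2^2*107^1*1831^1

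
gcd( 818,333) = 1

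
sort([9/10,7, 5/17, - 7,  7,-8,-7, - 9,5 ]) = [-9,-8,-7, -7 , 5/17,9/10,5,7,7]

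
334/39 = 8 + 22/39 = 8.56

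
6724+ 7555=14279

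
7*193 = 1351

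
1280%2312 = 1280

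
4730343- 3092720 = 1637623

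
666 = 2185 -1519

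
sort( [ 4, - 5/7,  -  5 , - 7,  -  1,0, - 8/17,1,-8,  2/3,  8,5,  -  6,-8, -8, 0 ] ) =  [ - 8,  -  8, - 8,-7  ,  -  6 ,  -  5, - 1, -5/7, - 8/17,0 , 0, 2/3,1,4 , 5,8] 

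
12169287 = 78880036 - 66710749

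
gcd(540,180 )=180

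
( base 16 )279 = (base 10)633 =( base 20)1bd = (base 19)1e6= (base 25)108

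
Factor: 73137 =3^1*24379^1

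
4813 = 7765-2952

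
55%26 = 3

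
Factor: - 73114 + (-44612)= - 117726 = -2^1*3^1*7^1* 2803^1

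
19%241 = 19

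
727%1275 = 727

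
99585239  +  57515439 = 157100678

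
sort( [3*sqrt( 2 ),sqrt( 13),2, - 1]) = [-1, 2,sqrt( 13),3* sqrt(2 )]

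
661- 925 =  - 264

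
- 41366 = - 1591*26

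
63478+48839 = 112317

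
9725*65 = 632125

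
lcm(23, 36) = 828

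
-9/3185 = - 1  +  3176/3185 = - 0.00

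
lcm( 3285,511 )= 22995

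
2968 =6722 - 3754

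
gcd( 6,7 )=1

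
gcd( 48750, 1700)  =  50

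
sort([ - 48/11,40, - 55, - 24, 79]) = [-55,  -  24, - 48/11,40,79]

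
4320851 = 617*7003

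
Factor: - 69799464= - 2^3*3^2*7^1*19^1*37^1*197^1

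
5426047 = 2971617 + 2454430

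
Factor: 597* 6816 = 2^5*3^2* 71^1*199^1 = 4069152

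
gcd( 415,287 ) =1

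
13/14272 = 13/14272 =0.00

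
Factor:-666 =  - 2^1*3^2*37^1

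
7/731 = 7/731=0.01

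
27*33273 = 898371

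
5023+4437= 9460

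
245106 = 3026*81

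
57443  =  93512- 36069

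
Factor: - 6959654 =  - 2^1*13^1*267679^1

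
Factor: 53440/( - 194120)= - 2^3*23^( - 1 ) * 167^1*211^ ( - 1 ) = - 1336/4853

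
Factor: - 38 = -2^1*19^1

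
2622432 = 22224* 118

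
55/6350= 11/1270= 0.01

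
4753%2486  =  2267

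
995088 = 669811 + 325277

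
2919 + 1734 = 4653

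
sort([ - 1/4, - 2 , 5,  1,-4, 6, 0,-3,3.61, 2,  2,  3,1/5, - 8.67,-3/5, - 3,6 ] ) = [  -  8.67, - 4,- 3, - 3,-2,-3/5, - 1/4,  0, 1/5, 1, 2, 2,3,3.61 , 5,6,  6]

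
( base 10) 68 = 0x44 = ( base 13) 53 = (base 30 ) 28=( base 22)32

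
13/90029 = 13/90029  =  0.00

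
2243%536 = 99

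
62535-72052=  - 9517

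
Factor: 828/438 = 2^1*3^1*23^1*73^ ( - 1 ) = 138/73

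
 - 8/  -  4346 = 4/2173=0.00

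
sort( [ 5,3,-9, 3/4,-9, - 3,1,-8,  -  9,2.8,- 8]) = [ - 9, - 9, - 9,  -  8,- 8,- 3,  3/4,  1,2.8,3, 5]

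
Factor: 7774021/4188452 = 2^( - 2)*19^1*47^( - 1) * 619^1 * 661^1*22279^( - 1 ) 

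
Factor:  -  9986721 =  - 3^1*3328907^1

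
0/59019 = 0 = 0.00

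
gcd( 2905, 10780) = 35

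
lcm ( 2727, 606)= 5454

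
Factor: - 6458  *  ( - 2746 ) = 2^2*1373^1*3229^1= 17733668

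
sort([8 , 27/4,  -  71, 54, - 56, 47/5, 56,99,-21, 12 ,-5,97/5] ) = [ - 71, - 56 ,-21 ,  -  5, 27/4, 8,47/5, 12, 97/5, 54, 56,99 ]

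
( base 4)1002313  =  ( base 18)D3D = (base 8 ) 10267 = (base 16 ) 10b7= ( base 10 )4279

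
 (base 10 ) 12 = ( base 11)11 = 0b1100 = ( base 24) c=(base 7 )15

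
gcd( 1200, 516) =12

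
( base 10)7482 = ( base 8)16472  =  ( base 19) 11df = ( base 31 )7OB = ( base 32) 79q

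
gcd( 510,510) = 510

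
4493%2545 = 1948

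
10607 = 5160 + 5447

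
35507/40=35507/40=887.67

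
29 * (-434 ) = -12586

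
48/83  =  48/83 = 0.58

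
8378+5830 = 14208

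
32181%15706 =769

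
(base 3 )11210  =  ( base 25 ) 54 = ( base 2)10000001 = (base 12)A9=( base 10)129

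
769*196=150724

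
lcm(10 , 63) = 630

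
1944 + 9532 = 11476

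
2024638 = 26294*77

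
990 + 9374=10364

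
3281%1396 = 489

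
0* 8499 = 0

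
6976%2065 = 781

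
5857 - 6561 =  - 704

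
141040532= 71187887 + 69852645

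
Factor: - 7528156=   -  2^2*1882039^1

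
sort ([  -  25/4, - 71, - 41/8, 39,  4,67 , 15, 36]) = [ - 71,-25/4, -41/8, 4,15,36,39, 67]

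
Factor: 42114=2^1*3^1*7019^1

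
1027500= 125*8220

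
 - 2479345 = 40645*(-61)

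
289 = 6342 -6053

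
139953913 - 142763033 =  - 2809120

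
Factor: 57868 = 2^2*17^1*23^1 * 37^1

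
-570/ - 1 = 570 + 0/1= 570.00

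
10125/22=10125/22 =460.23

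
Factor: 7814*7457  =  58268998=2^1 * 3907^1*7457^1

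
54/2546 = 27/1273 = 0.02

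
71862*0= 0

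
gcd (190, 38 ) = 38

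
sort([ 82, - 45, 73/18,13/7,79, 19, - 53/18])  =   [ - 45, - 53/18,13/7,73/18,19,79, 82]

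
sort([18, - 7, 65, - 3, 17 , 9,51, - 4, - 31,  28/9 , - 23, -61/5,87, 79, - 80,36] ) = [ - 80, - 31,-23, - 61/5, -7, - 4,-3,28/9,9 , 17, 18,36,  51, 65, 79,87] 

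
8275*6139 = 50800225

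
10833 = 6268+4565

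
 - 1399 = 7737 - 9136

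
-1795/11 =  - 1795/11 = - 163.18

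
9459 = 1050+8409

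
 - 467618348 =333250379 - 800868727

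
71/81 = 71/81  =  0.88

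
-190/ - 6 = 31 + 2/3 =31.67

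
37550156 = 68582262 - 31032106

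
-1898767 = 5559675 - 7458442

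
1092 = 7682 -6590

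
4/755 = 4/755 = 0.01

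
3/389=3/389 = 0.01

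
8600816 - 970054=7630762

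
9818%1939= 123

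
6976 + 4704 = 11680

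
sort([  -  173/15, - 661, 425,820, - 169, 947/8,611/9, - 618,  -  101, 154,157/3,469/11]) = [ - 661 , - 618,- 169, - 101, - 173/15,469/11,157/3,611/9,947/8, 154,425,  820]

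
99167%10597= 3794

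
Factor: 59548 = 2^2*14887^1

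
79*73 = 5767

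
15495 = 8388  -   - 7107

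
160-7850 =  - 7690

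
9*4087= 36783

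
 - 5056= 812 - 5868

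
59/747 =59/747 =0.08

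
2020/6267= 2020/6267 = 0.32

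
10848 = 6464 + 4384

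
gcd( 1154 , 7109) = 1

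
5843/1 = 5843 = 5843.00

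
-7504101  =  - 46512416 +39008315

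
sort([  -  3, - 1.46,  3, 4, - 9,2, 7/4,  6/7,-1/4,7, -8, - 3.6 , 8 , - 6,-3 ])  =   [  -  9, - 8,-6,-3.6, - 3 , - 3 ,-1.46, - 1/4 , 6/7, 7/4, 2,3,4,7, 8 ]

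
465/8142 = 155/2714=0.06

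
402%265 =137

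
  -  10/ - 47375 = 2/9475 = 0.00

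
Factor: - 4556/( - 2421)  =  2^2*3^( - 2)*17^1 * 67^1*269^( - 1) 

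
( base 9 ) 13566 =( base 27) ch6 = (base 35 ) 7i8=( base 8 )21775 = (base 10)9213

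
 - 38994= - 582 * 67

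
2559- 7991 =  - 5432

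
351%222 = 129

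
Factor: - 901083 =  - 3^1 * 67^1*4483^1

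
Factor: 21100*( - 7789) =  - 2^2*5^2*211^1*7789^1 = - 164347900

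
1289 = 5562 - 4273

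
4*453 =1812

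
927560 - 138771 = 788789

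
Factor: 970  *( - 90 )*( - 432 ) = 2^6 * 3^5*5^2  *97^1 = 37713600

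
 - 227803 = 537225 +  - 765028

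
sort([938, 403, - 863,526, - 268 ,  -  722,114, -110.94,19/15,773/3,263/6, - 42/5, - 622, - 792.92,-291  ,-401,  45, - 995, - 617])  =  [  -  995,-863 , - 792.92, - 722, - 622, - 617, - 401, - 291, - 268, - 110.94,-42/5,19/15, 263/6,45,114,773/3,403,526,938 ]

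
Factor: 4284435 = 3^1*5^1*285629^1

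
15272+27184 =42456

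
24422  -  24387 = 35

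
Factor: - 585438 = - 2^1 *3^1*7^1*53^1*  263^1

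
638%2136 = 638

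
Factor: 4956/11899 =2^2*3^1*7^1 * 59^1*73^(- 1 ) * 163^( - 1)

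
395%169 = 57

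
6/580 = 3/290 = 0.01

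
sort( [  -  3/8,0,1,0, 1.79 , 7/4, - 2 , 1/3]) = [-2, - 3/8,0,0, 1/3,1, 7/4,1.79] 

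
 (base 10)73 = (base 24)31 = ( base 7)133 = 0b1001001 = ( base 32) 29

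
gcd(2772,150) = 6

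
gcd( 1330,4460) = 10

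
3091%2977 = 114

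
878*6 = 5268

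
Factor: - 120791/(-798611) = 139/919 = 139^1*919^( -1)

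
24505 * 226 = 5538130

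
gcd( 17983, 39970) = 7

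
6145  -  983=5162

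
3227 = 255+2972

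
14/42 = 1/3 = 0.33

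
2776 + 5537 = 8313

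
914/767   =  914/767=1.19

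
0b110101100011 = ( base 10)3427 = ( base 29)425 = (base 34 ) 2wr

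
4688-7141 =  - 2453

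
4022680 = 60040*67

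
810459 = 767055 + 43404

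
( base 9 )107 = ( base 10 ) 88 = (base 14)64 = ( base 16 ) 58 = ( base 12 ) 74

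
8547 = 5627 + 2920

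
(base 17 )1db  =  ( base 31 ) GP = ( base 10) 521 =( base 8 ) 1011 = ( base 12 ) 375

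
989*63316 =62619524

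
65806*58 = 3816748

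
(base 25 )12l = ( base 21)1C3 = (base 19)1HC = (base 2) 1010111000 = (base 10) 696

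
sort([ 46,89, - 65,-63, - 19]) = [ - 65, - 63, - 19, 46,89]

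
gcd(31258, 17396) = 2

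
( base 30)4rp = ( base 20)B1F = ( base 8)10523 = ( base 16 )1153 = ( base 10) 4435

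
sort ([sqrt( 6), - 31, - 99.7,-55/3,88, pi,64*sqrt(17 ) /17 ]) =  [  -  99.7 , - 31, - 55/3,sqrt(6 ), pi,64*sqrt(17)/17, 88] 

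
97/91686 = 97/91686 = 0.00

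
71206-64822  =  6384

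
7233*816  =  5902128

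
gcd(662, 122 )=2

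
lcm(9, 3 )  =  9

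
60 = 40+20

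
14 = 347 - 333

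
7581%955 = 896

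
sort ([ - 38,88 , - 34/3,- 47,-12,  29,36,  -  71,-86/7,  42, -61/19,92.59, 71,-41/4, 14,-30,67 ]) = [-71, - 47, -38, - 30,-86/7,-12 ,-34/3, - 41/4,-61/19 , 14,29,36,42,67, 71,88,92.59]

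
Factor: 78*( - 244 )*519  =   - 2^3*3^2*13^1*61^1*173^1  =  - 9877608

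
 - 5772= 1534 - 7306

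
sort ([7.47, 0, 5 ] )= [ 0, 5,7.47]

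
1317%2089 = 1317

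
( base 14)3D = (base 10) 55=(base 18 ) 31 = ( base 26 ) 23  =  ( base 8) 67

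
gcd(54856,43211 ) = 1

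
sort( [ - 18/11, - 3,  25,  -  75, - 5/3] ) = [ - 75, - 3, - 5/3, - 18/11, 25 ] 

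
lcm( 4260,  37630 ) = 225780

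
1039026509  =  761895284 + 277131225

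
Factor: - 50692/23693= -92/43 = - 2^2*23^1*43^( - 1) 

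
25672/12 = 6418/3=2139.33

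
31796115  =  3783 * 8405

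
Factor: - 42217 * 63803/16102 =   -  2693571251/16102= - 2^(  -  1 )*7^1*37^1 * 83^(  -  1 ) * 97^(  -  1)*163^1* 63803^1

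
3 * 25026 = 75078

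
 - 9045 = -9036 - 9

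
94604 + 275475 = 370079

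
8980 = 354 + 8626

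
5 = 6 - 1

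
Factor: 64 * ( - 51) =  - 2^6*3^1*17^1 = -3264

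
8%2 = 0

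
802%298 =206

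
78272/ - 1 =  - 78272 + 0/1 = - 78272.00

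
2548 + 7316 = 9864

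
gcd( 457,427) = 1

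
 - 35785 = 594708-630493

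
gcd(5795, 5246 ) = 61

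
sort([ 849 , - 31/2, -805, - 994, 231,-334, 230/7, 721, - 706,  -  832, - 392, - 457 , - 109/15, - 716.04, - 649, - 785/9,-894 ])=[  -  994 ,-894, - 832,  -  805, - 716.04, - 706,-649,  -  457, - 392, - 334,-785/9, - 31/2, - 109/15, 230/7, 231, 721 , 849]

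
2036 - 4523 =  - 2487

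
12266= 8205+4061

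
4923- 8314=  - 3391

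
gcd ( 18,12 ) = 6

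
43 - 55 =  - 12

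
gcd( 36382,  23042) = 2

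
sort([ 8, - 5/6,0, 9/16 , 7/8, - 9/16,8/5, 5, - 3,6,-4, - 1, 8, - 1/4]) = [  -  4, - 3, - 1, - 5/6,-9/16,  -  1/4,0,9/16,7/8,  8/5,5, 6,8,8]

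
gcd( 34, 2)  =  2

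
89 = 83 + 6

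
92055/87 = 30685/29= 1058.10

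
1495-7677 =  - 6182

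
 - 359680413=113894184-473574597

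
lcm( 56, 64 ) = 448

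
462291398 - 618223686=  - 155932288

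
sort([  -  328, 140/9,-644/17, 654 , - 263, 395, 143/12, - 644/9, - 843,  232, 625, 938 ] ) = [ - 843, - 328,-263, - 644/9, - 644/17, 143/12, 140/9, 232,395, 625, 654, 938]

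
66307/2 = 33153  +  1/2 = 33153.50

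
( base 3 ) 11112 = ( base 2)1111010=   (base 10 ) 122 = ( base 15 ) 82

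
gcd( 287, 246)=41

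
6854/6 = 3427/3=1142.33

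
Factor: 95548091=95548091^1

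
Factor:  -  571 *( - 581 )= 331751 = 7^1*83^1*571^1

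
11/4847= 11/4847 = 0.00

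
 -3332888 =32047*( - 104 ) 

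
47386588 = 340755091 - 293368503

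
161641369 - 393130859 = - 231489490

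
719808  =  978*736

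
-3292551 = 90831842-94124393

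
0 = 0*46647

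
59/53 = 59/53=1.11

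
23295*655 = 15258225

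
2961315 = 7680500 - 4719185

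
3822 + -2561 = 1261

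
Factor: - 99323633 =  - 99323633^1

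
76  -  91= - 15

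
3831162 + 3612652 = 7443814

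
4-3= 1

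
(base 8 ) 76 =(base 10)62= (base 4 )332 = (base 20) 32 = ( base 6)142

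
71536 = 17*4208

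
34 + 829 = 863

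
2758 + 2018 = 4776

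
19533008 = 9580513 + 9952495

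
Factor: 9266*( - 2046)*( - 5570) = 105597374520 = 2^3*3^1*5^1*11^1* 31^1*41^1*113^1* 557^1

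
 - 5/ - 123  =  5/123 = 0.04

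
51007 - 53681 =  - 2674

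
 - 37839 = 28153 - 65992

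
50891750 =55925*910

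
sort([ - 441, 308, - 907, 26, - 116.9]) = [- 907, - 441 , - 116.9, 26,308 ] 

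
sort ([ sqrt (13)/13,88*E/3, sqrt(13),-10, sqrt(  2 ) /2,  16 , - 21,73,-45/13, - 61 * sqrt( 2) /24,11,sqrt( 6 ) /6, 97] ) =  [-21, - 10, - 61  *sqrt(2)/24, - 45/13, sqrt(13)/13,sqrt(6) /6,sqrt (2) /2,sqrt( 13 ),11 , 16, 73,  88  *  E/3 , 97 ] 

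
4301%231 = 143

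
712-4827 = -4115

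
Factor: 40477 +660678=5^1 * 7^1* 13^1 *23^1*67^1 = 701155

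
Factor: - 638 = -2^1*11^1*29^1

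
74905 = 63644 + 11261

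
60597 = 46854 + 13743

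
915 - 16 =899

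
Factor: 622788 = 2^2*3^1*51899^1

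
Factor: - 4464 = -2^4 *3^2*31^1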